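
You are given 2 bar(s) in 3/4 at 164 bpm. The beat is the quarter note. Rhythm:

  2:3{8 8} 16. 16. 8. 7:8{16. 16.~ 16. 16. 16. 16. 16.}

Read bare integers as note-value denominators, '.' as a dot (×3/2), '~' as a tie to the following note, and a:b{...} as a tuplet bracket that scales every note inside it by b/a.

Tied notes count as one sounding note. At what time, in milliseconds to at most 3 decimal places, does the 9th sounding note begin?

1. 0.0ms @ 0 + 274.39ms (3/4)
2. 274.39ms @ 3/4 + 274.39ms (3/4)
3. 548.78ms @ 3/2 + 137.195ms (3/8)
4. 685.976ms @ 15/8 + 137.195ms (3/8)
5. 823.171ms @ 9/4 + 274.39ms (3/4)
6. 1097.561ms @ 3 + 156.794ms (3/7)
7. 1254.355ms @ 24/7 + 313.589ms (6/7)
8. 1567.944ms @ 30/7 + 156.794ms (3/7)
9. 1724.739ms @ 33/7 + 156.794ms (3/7)
10. 1881.533ms @ 36/7 + 156.794ms (3/7)
11. 2038.328ms @ 39/7 + 156.794ms (3/7)

note 9 onset = 33/7b = 1724.739ms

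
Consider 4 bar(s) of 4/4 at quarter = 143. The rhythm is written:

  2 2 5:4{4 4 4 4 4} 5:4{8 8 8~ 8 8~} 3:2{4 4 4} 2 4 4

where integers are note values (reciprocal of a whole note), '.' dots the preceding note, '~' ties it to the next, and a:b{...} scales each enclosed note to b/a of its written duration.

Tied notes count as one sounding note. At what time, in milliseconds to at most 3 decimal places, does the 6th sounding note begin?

1. 0.0ms @ 0 + 839.161ms (2)
2. 839.161ms @ 2 + 839.161ms (2)
3. 1678.322ms @ 4 + 335.664ms (4/5)
4. 2013.986ms @ 24/5 + 335.664ms (4/5)
5. 2349.65ms @ 28/5 + 335.664ms (4/5)
6. 2685.315ms @ 32/5 + 335.664ms (4/5)
7. 3020.979ms @ 36/5 + 335.664ms (4/5)
8. 3356.643ms @ 8 + 167.832ms (2/5)
9. 3524.476ms @ 42/5 + 167.832ms (2/5)
10. 3692.308ms @ 44/5 + 335.664ms (4/5)
11. 4027.972ms @ 48/5 + 447.552ms (16/15)
12. 4475.524ms @ 32/3 + 279.72ms (2/3)
13. 4755.245ms @ 34/3 + 279.72ms (2/3)
14. 5034.965ms @ 12 + 839.161ms (2)
15. 5874.126ms @ 14 + 419.58ms (1)
16. 6293.706ms @ 15 + 419.58ms (1)

note 6 onset = 32/5b = 2685.315ms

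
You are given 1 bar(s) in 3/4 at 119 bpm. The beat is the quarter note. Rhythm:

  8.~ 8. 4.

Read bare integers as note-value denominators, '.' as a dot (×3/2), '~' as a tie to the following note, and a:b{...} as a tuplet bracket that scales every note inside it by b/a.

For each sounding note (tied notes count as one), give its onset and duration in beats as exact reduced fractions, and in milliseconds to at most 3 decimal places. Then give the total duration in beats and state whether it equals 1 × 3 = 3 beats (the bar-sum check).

1) 0.0ms=0b +756.303ms=3/2b
2) 756.303ms=3/2b +756.303ms=3/2b
Σ=3b of 3 (119bpm 3/4) — PASS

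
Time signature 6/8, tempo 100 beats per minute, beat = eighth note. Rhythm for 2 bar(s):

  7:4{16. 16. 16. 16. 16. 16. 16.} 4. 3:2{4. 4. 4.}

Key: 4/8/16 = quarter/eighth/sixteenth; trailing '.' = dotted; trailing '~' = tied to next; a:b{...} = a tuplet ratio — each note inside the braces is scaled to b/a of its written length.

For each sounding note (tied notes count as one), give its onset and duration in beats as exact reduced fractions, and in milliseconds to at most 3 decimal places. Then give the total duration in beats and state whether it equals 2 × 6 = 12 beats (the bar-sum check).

1) 0.0ms=0b +257.143ms=3/7b
2) 257.143ms=3/7b +257.143ms=3/7b
3) 514.286ms=6/7b +257.143ms=3/7b
4) 771.429ms=9/7b +257.143ms=3/7b
5) 1028.571ms=12/7b +257.143ms=3/7b
6) 1285.714ms=15/7b +257.143ms=3/7b
7) 1542.857ms=18/7b +257.143ms=3/7b
8) 1800.0ms=3b +1800.0ms=3b
9) 3600.0ms=6b +1200.0ms=2b
10) 4800.0ms=8b +1200.0ms=2b
11) 6000.0ms=10b +1200.0ms=2b
Σ=12b of 12 (100bpm 6/8) — PASS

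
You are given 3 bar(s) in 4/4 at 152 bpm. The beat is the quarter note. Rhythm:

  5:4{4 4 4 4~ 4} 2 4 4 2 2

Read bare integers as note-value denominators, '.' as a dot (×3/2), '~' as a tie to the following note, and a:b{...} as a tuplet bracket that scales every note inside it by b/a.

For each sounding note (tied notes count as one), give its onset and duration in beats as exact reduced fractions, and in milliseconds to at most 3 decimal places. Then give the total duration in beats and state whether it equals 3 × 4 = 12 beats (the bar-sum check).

1) 0.0ms=0b +315.789ms=4/5b
2) 315.789ms=4/5b +315.789ms=4/5b
3) 631.579ms=8/5b +315.789ms=4/5b
4) 947.368ms=12/5b +631.579ms=8/5b
5) 1578.947ms=4b +789.474ms=2b
6) 2368.421ms=6b +394.737ms=1b
7) 2763.158ms=7b +394.737ms=1b
8) 3157.895ms=8b +789.474ms=2b
9) 3947.368ms=10b +789.474ms=2b
Σ=12b of 12 (152bpm 4/4) — PASS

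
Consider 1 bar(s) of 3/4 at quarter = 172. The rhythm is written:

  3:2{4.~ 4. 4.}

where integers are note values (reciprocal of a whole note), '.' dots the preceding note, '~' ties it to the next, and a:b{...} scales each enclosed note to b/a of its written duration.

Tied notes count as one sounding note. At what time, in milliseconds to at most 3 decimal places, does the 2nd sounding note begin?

note 2 onset = 2b = 697.674ms

1. 0.0ms @ 0 + 697.674ms (2)
2. 697.674ms @ 2 + 348.837ms (1)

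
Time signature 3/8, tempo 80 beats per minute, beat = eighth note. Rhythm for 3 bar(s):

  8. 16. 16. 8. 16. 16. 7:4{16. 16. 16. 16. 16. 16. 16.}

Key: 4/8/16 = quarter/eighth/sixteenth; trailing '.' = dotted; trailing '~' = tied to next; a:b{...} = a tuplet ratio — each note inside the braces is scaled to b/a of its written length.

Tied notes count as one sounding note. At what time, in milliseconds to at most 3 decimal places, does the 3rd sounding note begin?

note 3 onset = 9/4b = 1687.5ms

1. 0.0ms @ 0 + 1125.0ms (3/2)
2. 1125.0ms @ 3/2 + 562.5ms (3/4)
3. 1687.5ms @ 9/4 + 562.5ms (3/4)
4. 2250.0ms @ 3 + 1125.0ms (3/2)
5. 3375.0ms @ 9/2 + 562.5ms (3/4)
6. 3937.5ms @ 21/4 + 562.5ms (3/4)
7. 4500.0ms @ 6 + 321.429ms (3/7)
8. 4821.429ms @ 45/7 + 321.429ms (3/7)
9. 5142.857ms @ 48/7 + 321.429ms (3/7)
10. 5464.286ms @ 51/7 + 321.429ms (3/7)
11. 5785.714ms @ 54/7 + 321.429ms (3/7)
12. 6107.143ms @ 57/7 + 321.429ms (3/7)
13. 6428.571ms @ 60/7 + 321.429ms (3/7)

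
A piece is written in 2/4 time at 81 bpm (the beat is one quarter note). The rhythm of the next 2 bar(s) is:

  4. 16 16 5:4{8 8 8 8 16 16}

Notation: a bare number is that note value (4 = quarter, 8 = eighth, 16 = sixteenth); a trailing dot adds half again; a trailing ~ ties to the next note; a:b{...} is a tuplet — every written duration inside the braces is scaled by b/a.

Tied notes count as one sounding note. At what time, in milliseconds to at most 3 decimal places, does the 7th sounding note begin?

note 7 onset = 16/5b = 2370.37ms

1. 0.0ms @ 0 + 1111.111ms (3/2)
2. 1111.111ms @ 3/2 + 185.185ms (1/4)
3. 1296.296ms @ 7/4 + 185.185ms (1/4)
4. 1481.481ms @ 2 + 296.296ms (2/5)
5. 1777.778ms @ 12/5 + 296.296ms (2/5)
6. 2074.074ms @ 14/5 + 296.296ms (2/5)
7. 2370.37ms @ 16/5 + 296.296ms (2/5)
8. 2666.667ms @ 18/5 + 148.148ms (1/5)
9. 2814.815ms @ 19/5 + 148.148ms (1/5)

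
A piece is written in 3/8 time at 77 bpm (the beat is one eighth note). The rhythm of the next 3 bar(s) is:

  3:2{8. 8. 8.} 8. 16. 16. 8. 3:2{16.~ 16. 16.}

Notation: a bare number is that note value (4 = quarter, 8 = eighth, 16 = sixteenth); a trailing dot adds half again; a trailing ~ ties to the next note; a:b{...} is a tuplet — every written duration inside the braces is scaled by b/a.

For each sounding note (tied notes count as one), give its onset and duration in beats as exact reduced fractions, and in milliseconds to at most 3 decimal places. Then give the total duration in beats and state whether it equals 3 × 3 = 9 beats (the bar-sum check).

1) 0.0ms=0b +779.221ms=1b
2) 779.221ms=1b +779.221ms=1b
3) 1558.442ms=2b +779.221ms=1b
4) 2337.662ms=3b +1168.831ms=3/2b
5) 3506.494ms=9/2b +584.416ms=3/4b
6) 4090.909ms=21/4b +584.416ms=3/4b
7) 4675.325ms=6b +1168.831ms=3/2b
8) 5844.156ms=15/2b +779.221ms=1b
9) 6623.377ms=17/2b +389.61ms=1/2b
Σ=9b of 9 (77bpm 3/8) — PASS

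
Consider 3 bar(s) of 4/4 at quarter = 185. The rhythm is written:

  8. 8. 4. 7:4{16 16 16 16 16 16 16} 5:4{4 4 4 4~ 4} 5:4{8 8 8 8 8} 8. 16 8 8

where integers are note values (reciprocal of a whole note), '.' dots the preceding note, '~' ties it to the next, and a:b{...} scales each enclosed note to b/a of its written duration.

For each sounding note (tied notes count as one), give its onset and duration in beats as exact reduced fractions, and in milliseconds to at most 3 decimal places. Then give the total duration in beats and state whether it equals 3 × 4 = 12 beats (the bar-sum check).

1) 0.0ms=0b +243.243ms=3/4b
2) 243.243ms=3/4b +243.243ms=3/4b
3) 486.486ms=3/2b +486.486ms=3/2b
4) 972.973ms=3b +46.332ms=1/7b
5) 1019.305ms=22/7b +46.332ms=1/7b
6) 1065.637ms=23/7b +46.332ms=1/7b
7) 1111.969ms=24/7b +46.332ms=1/7b
8) 1158.301ms=25/7b +46.332ms=1/7b
9) 1204.633ms=26/7b +46.332ms=1/7b
10) 1250.965ms=27/7b +46.332ms=1/7b
11) 1297.297ms=4b +259.459ms=4/5b
12) 1556.757ms=24/5b +259.459ms=4/5b
13) 1816.216ms=28/5b +259.459ms=4/5b
14) 2075.676ms=32/5b +518.919ms=8/5b
15) 2594.595ms=8b +129.73ms=2/5b
16) 2724.324ms=42/5b +129.73ms=2/5b
17) 2854.054ms=44/5b +129.73ms=2/5b
18) 2983.784ms=46/5b +129.73ms=2/5b
19) 3113.514ms=48/5b +129.73ms=2/5b
20) 3243.243ms=10b +243.243ms=3/4b
21) 3486.486ms=43/4b +81.081ms=1/4b
22) 3567.568ms=11b +162.162ms=1/2b
23) 3729.73ms=23/2b +162.162ms=1/2b
Σ=12b of 12 (185bpm 4/4) — PASS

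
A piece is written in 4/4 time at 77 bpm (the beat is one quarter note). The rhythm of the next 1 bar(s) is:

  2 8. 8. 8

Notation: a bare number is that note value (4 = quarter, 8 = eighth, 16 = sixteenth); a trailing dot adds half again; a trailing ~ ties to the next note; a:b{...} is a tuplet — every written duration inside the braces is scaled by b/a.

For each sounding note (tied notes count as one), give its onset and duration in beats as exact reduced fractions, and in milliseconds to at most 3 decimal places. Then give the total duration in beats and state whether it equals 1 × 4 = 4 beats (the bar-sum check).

1) 0.0ms=0b +1558.442ms=2b
2) 1558.442ms=2b +584.416ms=3/4b
3) 2142.857ms=11/4b +584.416ms=3/4b
4) 2727.273ms=7/2b +389.61ms=1/2b
Σ=4b of 4 (77bpm 4/4) — PASS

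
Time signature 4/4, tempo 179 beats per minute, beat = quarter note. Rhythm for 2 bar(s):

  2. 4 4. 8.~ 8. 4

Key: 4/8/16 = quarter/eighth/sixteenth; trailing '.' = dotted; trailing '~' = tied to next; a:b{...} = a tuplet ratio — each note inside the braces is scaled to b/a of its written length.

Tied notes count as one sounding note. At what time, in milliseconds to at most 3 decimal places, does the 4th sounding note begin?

1. 0.0ms @ 0 + 1005.587ms (3)
2. 1005.587ms @ 3 + 335.196ms (1)
3. 1340.782ms @ 4 + 502.793ms (3/2)
4. 1843.575ms @ 11/2 + 502.793ms (3/2)
5. 2346.369ms @ 7 + 335.196ms (1)

note 4 onset = 11/2b = 1843.575ms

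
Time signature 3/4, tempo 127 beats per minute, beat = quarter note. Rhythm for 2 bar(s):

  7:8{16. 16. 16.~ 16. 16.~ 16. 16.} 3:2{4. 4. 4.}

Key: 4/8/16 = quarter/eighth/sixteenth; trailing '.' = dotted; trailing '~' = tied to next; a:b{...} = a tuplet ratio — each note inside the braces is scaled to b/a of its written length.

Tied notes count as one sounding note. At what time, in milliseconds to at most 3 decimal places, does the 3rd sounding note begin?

note 3 onset = 6/7b = 404.949ms

1. 0.0ms @ 0 + 202.475ms (3/7)
2. 202.475ms @ 3/7 + 202.475ms (3/7)
3. 404.949ms @ 6/7 + 404.949ms (6/7)
4. 809.899ms @ 12/7 + 404.949ms (6/7)
5. 1214.848ms @ 18/7 + 202.475ms (3/7)
6. 1417.323ms @ 3 + 472.441ms (1)
7. 1889.764ms @ 4 + 472.441ms (1)
8. 2362.205ms @ 5 + 472.441ms (1)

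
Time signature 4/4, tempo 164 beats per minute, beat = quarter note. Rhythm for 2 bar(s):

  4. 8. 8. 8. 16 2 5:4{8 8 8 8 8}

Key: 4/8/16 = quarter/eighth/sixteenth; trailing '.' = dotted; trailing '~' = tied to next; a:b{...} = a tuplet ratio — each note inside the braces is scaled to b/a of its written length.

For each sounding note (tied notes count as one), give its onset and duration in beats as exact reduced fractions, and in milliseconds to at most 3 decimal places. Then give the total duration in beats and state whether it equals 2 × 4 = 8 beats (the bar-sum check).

1) 0.0ms=0b +548.78ms=3/2b
2) 548.78ms=3/2b +274.39ms=3/4b
3) 823.171ms=9/4b +274.39ms=3/4b
4) 1097.561ms=3b +274.39ms=3/4b
5) 1371.951ms=15/4b +91.463ms=1/4b
6) 1463.415ms=4b +731.707ms=2b
7) 2195.122ms=6b +146.341ms=2/5b
8) 2341.463ms=32/5b +146.341ms=2/5b
9) 2487.805ms=34/5b +146.341ms=2/5b
10) 2634.146ms=36/5b +146.341ms=2/5b
11) 2780.488ms=38/5b +146.341ms=2/5b
Σ=8b of 8 (164bpm 4/4) — PASS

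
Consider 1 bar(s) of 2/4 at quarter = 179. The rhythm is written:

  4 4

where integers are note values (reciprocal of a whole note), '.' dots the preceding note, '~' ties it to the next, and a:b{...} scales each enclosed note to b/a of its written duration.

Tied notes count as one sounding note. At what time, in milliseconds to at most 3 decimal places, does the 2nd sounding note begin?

note 2 onset = 1b = 335.196ms

1. 0.0ms @ 0 + 335.196ms (1)
2. 335.196ms @ 1 + 335.196ms (1)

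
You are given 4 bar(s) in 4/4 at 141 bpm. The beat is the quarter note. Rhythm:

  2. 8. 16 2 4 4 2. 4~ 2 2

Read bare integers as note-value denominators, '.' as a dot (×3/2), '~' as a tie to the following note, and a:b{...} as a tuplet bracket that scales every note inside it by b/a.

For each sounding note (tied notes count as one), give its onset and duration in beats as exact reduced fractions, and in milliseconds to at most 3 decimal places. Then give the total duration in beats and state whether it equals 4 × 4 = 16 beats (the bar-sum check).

1) 0.0ms=0b +1276.596ms=3b
2) 1276.596ms=3b +319.149ms=3/4b
3) 1595.745ms=15/4b +106.383ms=1/4b
4) 1702.128ms=4b +851.064ms=2b
5) 2553.191ms=6b +425.532ms=1b
6) 2978.723ms=7b +425.532ms=1b
7) 3404.255ms=8b +1276.596ms=3b
8) 4680.851ms=11b +1276.596ms=3b
9) 5957.447ms=14b +851.064ms=2b
Σ=16b of 16 (141bpm 4/4) — PASS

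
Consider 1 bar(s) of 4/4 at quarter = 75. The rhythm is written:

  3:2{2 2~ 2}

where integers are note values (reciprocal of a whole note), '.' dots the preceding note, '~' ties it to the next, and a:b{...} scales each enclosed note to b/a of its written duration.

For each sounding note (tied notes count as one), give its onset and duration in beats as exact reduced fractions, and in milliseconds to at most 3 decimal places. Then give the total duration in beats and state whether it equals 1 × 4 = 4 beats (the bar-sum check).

1) 0.0ms=0b +1066.667ms=4/3b
2) 1066.667ms=4/3b +2133.333ms=8/3b
Σ=4b of 4 (75bpm 4/4) — PASS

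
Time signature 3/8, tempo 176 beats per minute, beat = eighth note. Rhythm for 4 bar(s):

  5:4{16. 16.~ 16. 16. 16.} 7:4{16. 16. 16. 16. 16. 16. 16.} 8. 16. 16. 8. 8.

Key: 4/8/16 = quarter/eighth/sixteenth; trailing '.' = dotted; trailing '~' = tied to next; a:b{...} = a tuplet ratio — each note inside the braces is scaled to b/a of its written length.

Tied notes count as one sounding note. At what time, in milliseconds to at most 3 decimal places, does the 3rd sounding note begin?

1. 0.0ms @ 0 + 204.545ms (3/5)
2. 204.545ms @ 3/5 + 409.091ms (6/5)
3. 613.636ms @ 9/5 + 204.545ms (3/5)
4. 818.182ms @ 12/5 + 204.545ms (3/5)
5. 1022.727ms @ 3 + 146.104ms (3/7)
6. 1168.831ms @ 24/7 + 146.104ms (3/7)
7. 1314.935ms @ 27/7 + 146.104ms (3/7)
8. 1461.039ms @ 30/7 + 146.104ms (3/7)
9. 1607.143ms @ 33/7 + 146.104ms (3/7)
10. 1753.247ms @ 36/7 + 146.104ms (3/7)
11. 1899.351ms @ 39/7 + 146.104ms (3/7)
12. 2045.455ms @ 6 + 511.364ms (3/2)
13. 2556.818ms @ 15/2 + 255.682ms (3/4)
14. 2812.5ms @ 33/4 + 255.682ms (3/4)
15. 3068.182ms @ 9 + 511.364ms (3/2)
16. 3579.545ms @ 21/2 + 511.364ms (3/2)

note 3 onset = 9/5b = 613.636ms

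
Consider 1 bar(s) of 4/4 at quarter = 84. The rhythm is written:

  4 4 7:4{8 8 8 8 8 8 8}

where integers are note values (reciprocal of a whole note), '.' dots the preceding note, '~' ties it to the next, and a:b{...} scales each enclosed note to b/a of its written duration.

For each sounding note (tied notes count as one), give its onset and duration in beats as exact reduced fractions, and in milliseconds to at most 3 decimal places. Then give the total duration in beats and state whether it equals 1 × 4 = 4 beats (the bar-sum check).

1) 0.0ms=0b +714.286ms=1b
2) 714.286ms=1b +714.286ms=1b
3) 1428.571ms=2b +204.082ms=2/7b
4) 1632.653ms=16/7b +204.082ms=2/7b
5) 1836.735ms=18/7b +204.082ms=2/7b
6) 2040.816ms=20/7b +204.082ms=2/7b
7) 2244.898ms=22/7b +204.082ms=2/7b
8) 2448.98ms=24/7b +204.082ms=2/7b
9) 2653.061ms=26/7b +204.082ms=2/7b
Σ=4b of 4 (84bpm 4/4) — PASS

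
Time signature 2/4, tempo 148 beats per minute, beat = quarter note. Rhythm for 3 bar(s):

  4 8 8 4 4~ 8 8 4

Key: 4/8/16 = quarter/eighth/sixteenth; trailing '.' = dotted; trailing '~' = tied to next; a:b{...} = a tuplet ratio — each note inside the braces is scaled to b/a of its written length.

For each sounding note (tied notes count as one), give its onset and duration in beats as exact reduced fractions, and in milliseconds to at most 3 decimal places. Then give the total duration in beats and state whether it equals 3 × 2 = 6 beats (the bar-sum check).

1) 0.0ms=0b +405.405ms=1b
2) 405.405ms=1b +202.703ms=1/2b
3) 608.108ms=3/2b +202.703ms=1/2b
4) 810.811ms=2b +405.405ms=1b
5) 1216.216ms=3b +608.108ms=3/2b
6) 1824.324ms=9/2b +202.703ms=1/2b
7) 2027.027ms=5b +405.405ms=1b
Σ=6b of 6 (148bpm 2/4) — PASS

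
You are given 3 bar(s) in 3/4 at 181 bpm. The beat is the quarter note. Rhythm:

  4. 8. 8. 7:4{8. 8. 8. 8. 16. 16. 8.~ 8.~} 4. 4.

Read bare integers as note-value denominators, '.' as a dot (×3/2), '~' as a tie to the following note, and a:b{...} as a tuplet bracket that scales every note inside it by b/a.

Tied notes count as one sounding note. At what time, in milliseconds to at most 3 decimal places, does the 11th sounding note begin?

1. 0.0ms @ 0 + 497.238ms (3/2)
2. 497.238ms @ 3/2 + 248.619ms (3/4)
3. 745.856ms @ 9/4 + 248.619ms (3/4)
4. 994.475ms @ 3 + 142.068ms (3/7)
5. 1136.543ms @ 24/7 + 142.068ms (3/7)
6. 1278.611ms @ 27/7 + 142.068ms (3/7)
7. 1420.679ms @ 30/7 + 142.068ms (3/7)
8. 1562.747ms @ 33/7 + 71.034ms (3/14)
9. 1633.781ms @ 69/14 + 71.034ms (3/14)
10. 1704.815ms @ 36/7 + 781.373ms (33/14)
11. 2486.188ms @ 15/2 + 497.238ms (3/2)

note 11 onset = 15/2b = 2486.188ms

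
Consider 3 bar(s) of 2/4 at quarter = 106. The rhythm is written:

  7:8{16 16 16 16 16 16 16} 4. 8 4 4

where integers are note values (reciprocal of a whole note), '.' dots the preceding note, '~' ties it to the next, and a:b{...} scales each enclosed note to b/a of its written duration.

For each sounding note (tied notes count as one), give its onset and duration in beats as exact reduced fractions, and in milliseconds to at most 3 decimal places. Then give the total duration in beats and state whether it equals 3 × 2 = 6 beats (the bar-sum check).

1) 0.0ms=0b +161.725ms=2/7b
2) 161.725ms=2/7b +161.725ms=2/7b
3) 323.45ms=4/7b +161.725ms=2/7b
4) 485.175ms=6/7b +161.725ms=2/7b
5) 646.9ms=8/7b +161.725ms=2/7b
6) 808.625ms=10/7b +161.725ms=2/7b
7) 970.35ms=12/7b +161.725ms=2/7b
8) 1132.075ms=2b +849.057ms=3/2b
9) 1981.132ms=7/2b +283.019ms=1/2b
10) 2264.151ms=4b +566.038ms=1b
11) 2830.189ms=5b +566.038ms=1b
Σ=6b of 6 (106bpm 2/4) — PASS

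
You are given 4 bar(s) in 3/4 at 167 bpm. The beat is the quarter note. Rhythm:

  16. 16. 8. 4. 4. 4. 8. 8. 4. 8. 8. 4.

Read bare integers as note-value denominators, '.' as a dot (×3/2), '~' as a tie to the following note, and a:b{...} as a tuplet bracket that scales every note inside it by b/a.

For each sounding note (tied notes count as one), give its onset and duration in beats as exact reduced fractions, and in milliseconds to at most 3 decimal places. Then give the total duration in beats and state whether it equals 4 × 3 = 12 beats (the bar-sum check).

1) 0.0ms=0b +134.731ms=3/8b
2) 134.731ms=3/8b +134.731ms=3/8b
3) 269.461ms=3/4b +269.461ms=3/4b
4) 538.922ms=3/2b +538.922ms=3/2b
5) 1077.844ms=3b +538.922ms=3/2b
6) 1616.766ms=9/2b +538.922ms=3/2b
7) 2155.689ms=6b +269.461ms=3/4b
8) 2425.15ms=27/4b +269.461ms=3/4b
9) 2694.611ms=15/2b +538.922ms=3/2b
10) 3233.533ms=9b +269.461ms=3/4b
11) 3502.994ms=39/4b +269.461ms=3/4b
12) 3772.455ms=21/2b +538.922ms=3/2b
Σ=12b of 12 (167bpm 3/4) — PASS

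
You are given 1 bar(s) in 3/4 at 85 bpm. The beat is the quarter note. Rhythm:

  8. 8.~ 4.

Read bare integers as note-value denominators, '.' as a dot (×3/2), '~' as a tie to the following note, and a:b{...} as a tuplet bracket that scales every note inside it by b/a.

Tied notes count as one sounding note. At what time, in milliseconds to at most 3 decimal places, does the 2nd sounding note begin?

note 2 onset = 3/4b = 529.412ms

1. 0.0ms @ 0 + 529.412ms (3/4)
2. 529.412ms @ 3/4 + 1588.235ms (9/4)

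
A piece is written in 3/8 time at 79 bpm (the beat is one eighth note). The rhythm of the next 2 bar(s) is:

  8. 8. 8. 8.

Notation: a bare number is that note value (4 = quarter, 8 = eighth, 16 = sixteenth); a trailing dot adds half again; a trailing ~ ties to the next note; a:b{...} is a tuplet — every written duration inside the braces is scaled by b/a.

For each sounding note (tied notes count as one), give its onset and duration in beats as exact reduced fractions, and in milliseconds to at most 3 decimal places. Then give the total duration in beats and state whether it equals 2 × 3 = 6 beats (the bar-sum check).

1) 0.0ms=0b +1139.241ms=3/2b
2) 1139.241ms=3/2b +1139.241ms=3/2b
3) 2278.481ms=3b +1139.241ms=3/2b
4) 3417.722ms=9/2b +1139.241ms=3/2b
Σ=6b of 6 (79bpm 3/8) — PASS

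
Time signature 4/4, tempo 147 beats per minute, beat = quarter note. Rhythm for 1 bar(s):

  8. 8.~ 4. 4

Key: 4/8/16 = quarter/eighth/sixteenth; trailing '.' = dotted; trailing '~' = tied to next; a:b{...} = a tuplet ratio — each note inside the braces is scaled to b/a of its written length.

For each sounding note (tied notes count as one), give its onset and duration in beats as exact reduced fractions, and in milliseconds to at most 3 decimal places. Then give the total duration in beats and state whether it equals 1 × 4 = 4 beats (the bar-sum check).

1) 0.0ms=0b +306.122ms=3/4b
2) 306.122ms=3/4b +918.367ms=9/4b
3) 1224.49ms=3b +408.163ms=1b
Σ=4b of 4 (147bpm 4/4) — PASS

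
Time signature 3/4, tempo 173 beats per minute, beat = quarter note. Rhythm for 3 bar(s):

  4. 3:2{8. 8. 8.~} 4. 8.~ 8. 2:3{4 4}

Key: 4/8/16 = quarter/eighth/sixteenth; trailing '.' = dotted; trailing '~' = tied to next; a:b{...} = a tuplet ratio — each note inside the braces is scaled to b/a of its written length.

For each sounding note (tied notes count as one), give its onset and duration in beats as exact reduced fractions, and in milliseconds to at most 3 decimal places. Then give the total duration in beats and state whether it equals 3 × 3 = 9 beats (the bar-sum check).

1) 0.0ms=0b +520.231ms=3/2b
2) 520.231ms=3/2b +173.41ms=1/2b
3) 693.642ms=2b +173.41ms=1/2b
4) 867.052ms=5/2b +693.642ms=2b
5) 1560.694ms=9/2b +520.231ms=3/2b
6) 2080.925ms=6b +520.231ms=3/2b
7) 2601.156ms=15/2b +520.231ms=3/2b
Σ=9b of 9 (173bpm 3/4) — PASS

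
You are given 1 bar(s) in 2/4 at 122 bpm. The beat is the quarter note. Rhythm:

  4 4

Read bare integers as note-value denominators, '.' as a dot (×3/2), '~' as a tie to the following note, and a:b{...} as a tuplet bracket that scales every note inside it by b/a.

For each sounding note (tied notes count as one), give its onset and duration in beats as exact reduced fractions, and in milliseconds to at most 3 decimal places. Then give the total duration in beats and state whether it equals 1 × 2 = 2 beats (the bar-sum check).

1) 0.0ms=0b +491.803ms=1b
2) 491.803ms=1b +491.803ms=1b
Σ=2b of 2 (122bpm 2/4) — PASS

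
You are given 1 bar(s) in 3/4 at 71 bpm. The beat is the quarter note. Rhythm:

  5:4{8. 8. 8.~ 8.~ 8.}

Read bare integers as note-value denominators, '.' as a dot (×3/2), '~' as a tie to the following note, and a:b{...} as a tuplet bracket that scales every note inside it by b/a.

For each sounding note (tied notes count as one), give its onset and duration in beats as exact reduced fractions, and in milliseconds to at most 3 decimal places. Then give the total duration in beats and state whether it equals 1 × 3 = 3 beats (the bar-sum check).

1) 0.0ms=0b +507.042ms=3/5b
2) 507.042ms=3/5b +507.042ms=3/5b
3) 1014.085ms=6/5b +1521.127ms=9/5b
Σ=3b of 3 (71bpm 3/4) — PASS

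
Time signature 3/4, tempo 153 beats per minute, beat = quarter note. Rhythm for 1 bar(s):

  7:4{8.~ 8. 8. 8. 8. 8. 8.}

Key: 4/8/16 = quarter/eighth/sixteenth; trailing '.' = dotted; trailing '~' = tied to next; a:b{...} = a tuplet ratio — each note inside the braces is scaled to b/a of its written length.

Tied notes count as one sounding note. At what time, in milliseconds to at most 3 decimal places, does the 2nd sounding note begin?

1. 0.0ms @ 0 + 336.134ms (6/7)
2. 336.134ms @ 6/7 + 168.067ms (3/7)
3. 504.202ms @ 9/7 + 168.067ms (3/7)
4. 672.269ms @ 12/7 + 168.067ms (3/7)
5. 840.336ms @ 15/7 + 168.067ms (3/7)
6. 1008.403ms @ 18/7 + 168.067ms (3/7)

note 2 onset = 6/7b = 336.134ms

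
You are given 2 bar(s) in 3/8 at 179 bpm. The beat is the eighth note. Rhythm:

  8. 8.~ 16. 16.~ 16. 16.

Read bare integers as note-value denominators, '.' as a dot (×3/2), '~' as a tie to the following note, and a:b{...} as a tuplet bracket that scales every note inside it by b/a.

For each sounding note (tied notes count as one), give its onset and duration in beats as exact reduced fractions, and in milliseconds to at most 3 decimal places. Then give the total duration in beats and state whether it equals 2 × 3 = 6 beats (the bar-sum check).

1) 0.0ms=0b +502.793ms=3/2b
2) 502.793ms=3/2b +754.19ms=9/4b
3) 1256.983ms=15/4b +502.793ms=3/2b
4) 1759.777ms=21/4b +251.397ms=3/4b
Σ=6b of 6 (179bpm 3/8) — PASS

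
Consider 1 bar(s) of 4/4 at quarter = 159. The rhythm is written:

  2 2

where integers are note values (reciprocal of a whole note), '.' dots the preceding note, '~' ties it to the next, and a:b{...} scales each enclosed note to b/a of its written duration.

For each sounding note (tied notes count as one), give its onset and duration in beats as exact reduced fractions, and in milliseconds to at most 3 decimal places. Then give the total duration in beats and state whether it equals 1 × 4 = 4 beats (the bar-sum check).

1) 0.0ms=0b +754.717ms=2b
2) 754.717ms=2b +754.717ms=2b
Σ=4b of 4 (159bpm 4/4) — PASS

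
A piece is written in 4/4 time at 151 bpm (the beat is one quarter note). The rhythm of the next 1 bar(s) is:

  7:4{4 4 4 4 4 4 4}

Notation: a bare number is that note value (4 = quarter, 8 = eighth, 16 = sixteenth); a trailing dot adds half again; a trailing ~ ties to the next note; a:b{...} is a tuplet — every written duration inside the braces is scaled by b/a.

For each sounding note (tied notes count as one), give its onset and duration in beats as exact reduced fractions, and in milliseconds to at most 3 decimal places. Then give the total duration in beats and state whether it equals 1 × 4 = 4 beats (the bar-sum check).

1) 0.0ms=0b +227.058ms=4/7b
2) 227.058ms=4/7b +227.058ms=4/7b
3) 454.115ms=8/7b +227.058ms=4/7b
4) 681.173ms=12/7b +227.058ms=4/7b
5) 908.231ms=16/7b +227.058ms=4/7b
6) 1135.289ms=20/7b +227.058ms=4/7b
7) 1362.346ms=24/7b +227.058ms=4/7b
Σ=4b of 4 (151bpm 4/4) — PASS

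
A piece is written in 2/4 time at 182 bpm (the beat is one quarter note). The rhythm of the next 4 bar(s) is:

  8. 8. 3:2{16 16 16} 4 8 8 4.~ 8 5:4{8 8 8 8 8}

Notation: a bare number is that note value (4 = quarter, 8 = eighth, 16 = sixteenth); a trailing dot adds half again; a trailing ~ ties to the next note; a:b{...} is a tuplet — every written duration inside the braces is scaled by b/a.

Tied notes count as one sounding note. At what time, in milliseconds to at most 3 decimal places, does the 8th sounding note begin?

note 8 onset = 7/2b = 1153.846ms

1. 0.0ms @ 0 + 247.253ms (3/4)
2. 247.253ms @ 3/4 + 247.253ms (3/4)
3. 494.505ms @ 3/2 + 54.945ms (1/6)
4. 549.451ms @ 5/3 + 54.945ms (1/6)
5. 604.396ms @ 11/6 + 54.945ms (1/6)
6. 659.341ms @ 2 + 329.67ms (1)
7. 989.011ms @ 3 + 164.835ms (1/2)
8. 1153.846ms @ 7/2 + 164.835ms (1/2)
9. 1318.681ms @ 4 + 659.341ms (2)
10. 1978.022ms @ 6 + 131.868ms (2/5)
11. 2109.89ms @ 32/5 + 131.868ms (2/5)
12. 2241.758ms @ 34/5 + 131.868ms (2/5)
13. 2373.626ms @ 36/5 + 131.868ms (2/5)
14. 2505.495ms @ 38/5 + 131.868ms (2/5)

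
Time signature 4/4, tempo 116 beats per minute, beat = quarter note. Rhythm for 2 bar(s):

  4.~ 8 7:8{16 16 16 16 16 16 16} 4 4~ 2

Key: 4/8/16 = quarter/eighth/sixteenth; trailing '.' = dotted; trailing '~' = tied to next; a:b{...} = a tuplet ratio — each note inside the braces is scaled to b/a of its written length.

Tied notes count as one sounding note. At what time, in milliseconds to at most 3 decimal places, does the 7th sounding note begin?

1. 0.0ms @ 0 + 1034.483ms (2)
2. 1034.483ms @ 2 + 147.783ms (2/7)
3. 1182.266ms @ 16/7 + 147.783ms (2/7)
4. 1330.049ms @ 18/7 + 147.783ms (2/7)
5. 1477.833ms @ 20/7 + 147.783ms (2/7)
6. 1625.616ms @ 22/7 + 147.783ms (2/7)
7. 1773.399ms @ 24/7 + 147.783ms (2/7)
8. 1921.182ms @ 26/7 + 147.783ms (2/7)
9. 2068.966ms @ 4 + 517.241ms (1)
10. 2586.207ms @ 5 + 1551.724ms (3)

note 7 onset = 24/7b = 1773.399ms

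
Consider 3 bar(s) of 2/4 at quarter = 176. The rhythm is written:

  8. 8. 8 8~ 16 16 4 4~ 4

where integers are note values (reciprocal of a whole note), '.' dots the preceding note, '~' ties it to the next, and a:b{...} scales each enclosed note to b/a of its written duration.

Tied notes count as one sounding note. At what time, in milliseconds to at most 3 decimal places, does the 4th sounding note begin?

note 4 onset = 2b = 681.818ms

1. 0.0ms @ 0 + 255.682ms (3/4)
2. 255.682ms @ 3/4 + 255.682ms (3/4)
3. 511.364ms @ 3/2 + 170.455ms (1/2)
4. 681.818ms @ 2 + 255.682ms (3/4)
5. 937.5ms @ 11/4 + 85.227ms (1/4)
6. 1022.727ms @ 3 + 340.909ms (1)
7. 1363.636ms @ 4 + 681.818ms (2)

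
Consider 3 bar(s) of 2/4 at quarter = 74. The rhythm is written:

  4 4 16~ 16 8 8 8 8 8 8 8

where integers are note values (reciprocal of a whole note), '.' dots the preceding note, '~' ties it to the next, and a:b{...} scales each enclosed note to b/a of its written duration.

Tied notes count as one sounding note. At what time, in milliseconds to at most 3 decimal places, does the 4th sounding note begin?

note 4 onset = 5/2b = 2027.027ms

1. 0.0ms @ 0 + 810.811ms (1)
2. 810.811ms @ 1 + 810.811ms (1)
3. 1621.622ms @ 2 + 405.405ms (1/2)
4. 2027.027ms @ 5/2 + 405.405ms (1/2)
5. 2432.432ms @ 3 + 405.405ms (1/2)
6. 2837.838ms @ 7/2 + 405.405ms (1/2)
7. 3243.243ms @ 4 + 405.405ms (1/2)
8. 3648.649ms @ 9/2 + 405.405ms (1/2)
9. 4054.054ms @ 5 + 405.405ms (1/2)
10. 4459.459ms @ 11/2 + 405.405ms (1/2)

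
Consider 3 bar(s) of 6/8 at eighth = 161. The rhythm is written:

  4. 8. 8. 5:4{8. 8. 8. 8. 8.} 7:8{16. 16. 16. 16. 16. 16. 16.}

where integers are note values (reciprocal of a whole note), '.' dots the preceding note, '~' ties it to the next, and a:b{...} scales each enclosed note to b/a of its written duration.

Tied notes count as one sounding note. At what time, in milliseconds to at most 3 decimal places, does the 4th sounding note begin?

note 4 onset = 6b = 2236.025ms

1. 0.0ms @ 0 + 1118.012ms (3)
2. 1118.012ms @ 3 + 559.006ms (3/2)
3. 1677.019ms @ 9/2 + 559.006ms (3/2)
4. 2236.025ms @ 6 + 447.205ms (6/5)
5. 2683.23ms @ 36/5 + 447.205ms (6/5)
6. 3130.435ms @ 42/5 + 447.205ms (6/5)
7. 3577.64ms @ 48/5 + 447.205ms (6/5)
8. 4024.845ms @ 54/5 + 447.205ms (6/5)
9. 4472.05ms @ 12 + 319.432ms (6/7)
10. 4791.482ms @ 90/7 + 319.432ms (6/7)
11. 5110.914ms @ 96/7 + 319.432ms (6/7)
12. 5430.346ms @ 102/7 + 319.432ms (6/7)
13. 5749.778ms @ 108/7 + 319.432ms (6/7)
14. 6069.21ms @ 114/7 + 319.432ms (6/7)
15. 6388.642ms @ 120/7 + 319.432ms (6/7)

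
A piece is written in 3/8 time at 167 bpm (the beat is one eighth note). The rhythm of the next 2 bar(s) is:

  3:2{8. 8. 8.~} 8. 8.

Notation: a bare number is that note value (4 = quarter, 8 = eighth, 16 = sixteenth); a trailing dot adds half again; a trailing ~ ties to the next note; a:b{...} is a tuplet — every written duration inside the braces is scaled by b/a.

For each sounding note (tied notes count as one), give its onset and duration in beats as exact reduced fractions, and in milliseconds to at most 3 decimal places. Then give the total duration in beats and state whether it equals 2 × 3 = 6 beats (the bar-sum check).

1) 0.0ms=0b +359.281ms=1b
2) 359.281ms=1b +359.281ms=1b
3) 718.563ms=2b +898.204ms=5/2b
4) 1616.766ms=9/2b +538.922ms=3/2b
Σ=6b of 6 (167bpm 3/8) — PASS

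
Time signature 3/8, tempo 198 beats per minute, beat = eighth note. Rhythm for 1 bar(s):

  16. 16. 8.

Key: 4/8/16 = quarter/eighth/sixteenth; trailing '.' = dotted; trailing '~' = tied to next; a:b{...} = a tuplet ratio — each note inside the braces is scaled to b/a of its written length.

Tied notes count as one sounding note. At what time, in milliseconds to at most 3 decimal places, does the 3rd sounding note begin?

1. 0.0ms @ 0 + 227.273ms (3/4)
2. 227.273ms @ 3/4 + 227.273ms (3/4)
3. 454.545ms @ 3/2 + 454.545ms (3/2)

note 3 onset = 3/2b = 454.545ms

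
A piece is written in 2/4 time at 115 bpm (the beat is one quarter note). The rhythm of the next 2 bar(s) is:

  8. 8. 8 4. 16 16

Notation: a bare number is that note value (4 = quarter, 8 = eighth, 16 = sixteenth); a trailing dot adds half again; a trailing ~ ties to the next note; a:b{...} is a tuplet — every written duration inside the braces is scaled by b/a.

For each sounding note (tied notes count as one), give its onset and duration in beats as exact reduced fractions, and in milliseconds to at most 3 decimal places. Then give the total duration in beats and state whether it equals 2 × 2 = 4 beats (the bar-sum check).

1) 0.0ms=0b +391.304ms=3/4b
2) 391.304ms=3/4b +391.304ms=3/4b
3) 782.609ms=3/2b +260.87ms=1/2b
4) 1043.478ms=2b +782.609ms=3/2b
5) 1826.087ms=7/2b +130.435ms=1/4b
6) 1956.522ms=15/4b +130.435ms=1/4b
Σ=4b of 4 (115bpm 2/4) — PASS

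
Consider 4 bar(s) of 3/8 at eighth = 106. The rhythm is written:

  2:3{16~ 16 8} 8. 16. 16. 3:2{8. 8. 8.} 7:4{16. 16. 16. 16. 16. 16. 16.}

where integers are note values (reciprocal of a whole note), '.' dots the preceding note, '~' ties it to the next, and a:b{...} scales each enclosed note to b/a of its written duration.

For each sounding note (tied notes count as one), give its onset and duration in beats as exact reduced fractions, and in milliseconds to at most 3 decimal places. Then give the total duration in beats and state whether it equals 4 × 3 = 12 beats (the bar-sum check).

1) 0.0ms=0b +849.057ms=3/2b
2) 849.057ms=3/2b +849.057ms=3/2b
3) 1698.113ms=3b +849.057ms=3/2b
4) 2547.17ms=9/2b +424.528ms=3/4b
5) 2971.698ms=21/4b +424.528ms=3/4b
6) 3396.226ms=6b +566.038ms=1b
7) 3962.264ms=7b +566.038ms=1b
8) 4528.302ms=8b +566.038ms=1b
9) 5094.34ms=9b +242.588ms=3/7b
10) 5336.927ms=66/7b +242.588ms=3/7b
11) 5579.515ms=69/7b +242.588ms=3/7b
12) 5822.102ms=72/7b +242.588ms=3/7b
13) 6064.69ms=75/7b +242.588ms=3/7b
14) 6307.278ms=78/7b +242.588ms=3/7b
15) 6549.865ms=81/7b +242.588ms=3/7b
Σ=12b of 12 (106bpm 3/8) — PASS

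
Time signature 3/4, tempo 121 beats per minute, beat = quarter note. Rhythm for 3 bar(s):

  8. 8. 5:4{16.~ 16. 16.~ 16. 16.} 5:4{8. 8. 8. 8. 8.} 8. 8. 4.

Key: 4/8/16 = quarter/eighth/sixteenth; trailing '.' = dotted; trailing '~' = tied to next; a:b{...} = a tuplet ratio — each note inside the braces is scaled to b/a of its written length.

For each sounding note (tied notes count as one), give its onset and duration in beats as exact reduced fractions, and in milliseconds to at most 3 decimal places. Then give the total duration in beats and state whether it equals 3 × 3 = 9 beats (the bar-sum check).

1) 0.0ms=0b +371.901ms=3/4b
2) 371.901ms=3/4b +371.901ms=3/4b
3) 743.802ms=3/2b +297.521ms=3/5b
4) 1041.322ms=21/10b +297.521ms=3/5b
5) 1338.843ms=27/10b +148.76ms=3/10b
6) 1487.603ms=3b +297.521ms=3/5b
7) 1785.124ms=18/5b +297.521ms=3/5b
8) 2082.645ms=21/5b +297.521ms=3/5b
9) 2380.165ms=24/5b +297.521ms=3/5b
10) 2677.686ms=27/5b +297.521ms=3/5b
11) 2975.207ms=6b +371.901ms=3/4b
12) 3347.107ms=27/4b +371.901ms=3/4b
13) 3719.008ms=15/2b +743.802ms=3/2b
Σ=9b of 9 (121bpm 3/4) — PASS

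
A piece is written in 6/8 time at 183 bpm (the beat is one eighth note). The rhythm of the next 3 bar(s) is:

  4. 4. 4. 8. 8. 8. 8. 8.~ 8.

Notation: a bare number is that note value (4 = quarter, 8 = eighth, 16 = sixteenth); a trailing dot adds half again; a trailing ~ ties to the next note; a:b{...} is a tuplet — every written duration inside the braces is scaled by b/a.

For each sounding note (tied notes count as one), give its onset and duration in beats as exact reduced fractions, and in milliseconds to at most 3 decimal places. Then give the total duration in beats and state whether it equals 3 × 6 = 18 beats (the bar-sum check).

1) 0.0ms=0b +983.607ms=3b
2) 983.607ms=3b +983.607ms=3b
3) 1967.213ms=6b +983.607ms=3b
4) 2950.82ms=9b +491.803ms=3/2b
5) 3442.623ms=21/2b +491.803ms=3/2b
6) 3934.426ms=12b +491.803ms=3/2b
7) 4426.23ms=27/2b +491.803ms=3/2b
8) 4918.033ms=15b +983.607ms=3b
Σ=18b of 18 (183bpm 6/8) — PASS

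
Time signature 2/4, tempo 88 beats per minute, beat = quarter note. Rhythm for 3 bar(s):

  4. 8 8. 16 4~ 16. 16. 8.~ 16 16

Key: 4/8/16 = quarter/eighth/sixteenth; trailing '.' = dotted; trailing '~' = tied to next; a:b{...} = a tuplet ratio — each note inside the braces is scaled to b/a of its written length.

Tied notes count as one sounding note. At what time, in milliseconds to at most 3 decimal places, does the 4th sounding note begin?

1. 0.0ms @ 0 + 1022.727ms (3/2)
2. 1022.727ms @ 3/2 + 340.909ms (1/2)
3. 1363.636ms @ 2 + 511.364ms (3/4)
4. 1875.0ms @ 11/4 + 170.455ms (1/4)
5. 2045.455ms @ 3 + 937.5ms (11/8)
6. 2982.955ms @ 35/8 + 255.682ms (3/8)
7. 3238.636ms @ 19/4 + 681.818ms (1)
8. 3920.455ms @ 23/4 + 170.455ms (1/4)

note 4 onset = 11/4b = 1875.0ms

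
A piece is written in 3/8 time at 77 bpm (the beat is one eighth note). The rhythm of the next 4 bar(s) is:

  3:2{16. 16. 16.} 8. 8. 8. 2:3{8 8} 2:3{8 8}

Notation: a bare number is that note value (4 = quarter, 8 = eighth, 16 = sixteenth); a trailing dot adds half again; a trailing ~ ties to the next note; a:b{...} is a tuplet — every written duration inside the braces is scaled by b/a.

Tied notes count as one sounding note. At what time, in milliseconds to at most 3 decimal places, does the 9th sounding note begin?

note 9 onset = 9b = 7012.987ms

1. 0.0ms @ 0 + 389.61ms (1/2)
2. 389.61ms @ 1/2 + 389.61ms (1/2)
3. 779.221ms @ 1 + 389.61ms (1/2)
4. 1168.831ms @ 3/2 + 1168.831ms (3/2)
5. 2337.662ms @ 3 + 1168.831ms (3/2)
6. 3506.494ms @ 9/2 + 1168.831ms (3/2)
7. 4675.325ms @ 6 + 1168.831ms (3/2)
8. 5844.156ms @ 15/2 + 1168.831ms (3/2)
9. 7012.987ms @ 9 + 1168.831ms (3/2)
10. 8181.818ms @ 21/2 + 1168.831ms (3/2)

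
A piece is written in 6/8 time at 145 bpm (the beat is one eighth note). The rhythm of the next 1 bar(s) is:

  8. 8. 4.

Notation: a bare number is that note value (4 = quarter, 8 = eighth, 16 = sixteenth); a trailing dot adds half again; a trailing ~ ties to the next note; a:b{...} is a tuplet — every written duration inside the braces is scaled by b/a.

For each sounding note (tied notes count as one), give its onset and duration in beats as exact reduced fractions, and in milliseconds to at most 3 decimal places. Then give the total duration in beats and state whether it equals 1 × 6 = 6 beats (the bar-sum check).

1) 0.0ms=0b +620.69ms=3/2b
2) 620.69ms=3/2b +620.69ms=3/2b
3) 1241.379ms=3b +1241.379ms=3b
Σ=6b of 6 (145bpm 6/8) — PASS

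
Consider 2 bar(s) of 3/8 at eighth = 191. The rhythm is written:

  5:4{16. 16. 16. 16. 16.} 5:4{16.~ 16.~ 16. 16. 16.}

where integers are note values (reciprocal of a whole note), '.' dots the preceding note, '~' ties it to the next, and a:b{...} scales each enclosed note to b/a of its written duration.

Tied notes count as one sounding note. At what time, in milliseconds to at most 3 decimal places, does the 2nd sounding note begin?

note 2 onset = 3/5b = 188.482ms

1. 0.0ms @ 0 + 188.482ms (3/5)
2. 188.482ms @ 3/5 + 188.482ms (3/5)
3. 376.963ms @ 6/5 + 188.482ms (3/5)
4. 565.445ms @ 9/5 + 188.482ms (3/5)
5. 753.927ms @ 12/5 + 188.482ms (3/5)
6. 942.408ms @ 3 + 565.445ms (9/5)
7. 1507.853ms @ 24/5 + 188.482ms (3/5)
8. 1696.335ms @ 27/5 + 188.482ms (3/5)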